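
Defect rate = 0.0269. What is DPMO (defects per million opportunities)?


DPMO = defect_rate * 1000000 = 0.0269 * 1000000

26900


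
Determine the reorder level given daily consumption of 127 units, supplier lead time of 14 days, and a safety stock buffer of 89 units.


Formula: ROP = (Daily Demand * Lead Time) + Safety Stock
Demand during lead time = 127 * 14 = 1778 units
ROP = 1778 + 89 = 1867 units

1867 units


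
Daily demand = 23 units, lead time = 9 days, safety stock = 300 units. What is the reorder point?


Formula: ROP = (Daily Demand * Lead Time) + Safety Stock
Demand during lead time = 23 * 9 = 207 units
ROP = 207 + 300 = 507 units

507 units


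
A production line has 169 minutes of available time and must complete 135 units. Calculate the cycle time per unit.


Formula: CT = Available Time / Number of Units
CT = 169 min / 135 units
CT = 1.25 min/unit

1.25 min/unit


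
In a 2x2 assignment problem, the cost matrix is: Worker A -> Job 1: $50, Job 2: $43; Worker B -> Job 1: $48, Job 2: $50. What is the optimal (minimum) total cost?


Option 1: A->1 + B->2 = $50 + $50 = $100
Option 2: A->2 + B->1 = $43 + $48 = $91
Min cost = min($100, $91) = $91

$91


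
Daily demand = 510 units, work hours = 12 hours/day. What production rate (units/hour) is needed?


Formula: Production Rate = Daily Demand / Available Hours
Rate = 510 units/day / 12 hours/day
Rate = 42.5 units/hour

42.5 units/hour


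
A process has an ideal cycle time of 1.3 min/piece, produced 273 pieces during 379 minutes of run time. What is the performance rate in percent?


Formula: Performance = (Ideal CT * Total Count) / Run Time * 100
Ideal output time = 1.3 * 273 = 354.9 min
Performance = 354.9 / 379 * 100 = 93.6%

93.6%


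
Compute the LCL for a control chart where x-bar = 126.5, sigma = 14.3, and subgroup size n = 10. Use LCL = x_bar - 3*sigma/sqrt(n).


LCL = 126.5 - 3 * 14.3 / sqrt(10)

112.93


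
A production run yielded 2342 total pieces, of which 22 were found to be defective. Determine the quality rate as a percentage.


Formula: Quality Rate = Good Pieces / Total Pieces * 100
Good pieces = 2342 - 22 = 2320
QR = 2320 / 2342 * 100 = 99.1%

99.1%


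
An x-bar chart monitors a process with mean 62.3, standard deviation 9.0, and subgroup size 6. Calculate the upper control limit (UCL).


UCL = 62.3 + 3 * 9.0 / sqrt(6)

73.32


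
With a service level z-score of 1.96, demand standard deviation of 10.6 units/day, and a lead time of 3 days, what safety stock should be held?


Formula: SS = z * sigma_d * sqrt(LT)
sqrt(LT) = sqrt(3) = 1.7321
SS = 1.96 * 10.6 * 1.7321
SS = 36.0 units

36.0 units


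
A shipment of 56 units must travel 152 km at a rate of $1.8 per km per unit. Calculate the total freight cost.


TC = dist * cost * units = 152 * 1.8 * 56 = $15321.60

$15321.60


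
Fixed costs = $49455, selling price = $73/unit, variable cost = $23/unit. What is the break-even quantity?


Formula: BEQ = Fixed Costs / (Price - Variable Cost)
Contribution margin = $73 - $23 = $50/unit
BEQ = ceil($49455 / $50/unit) = ceil(989.1) = 990 units

990 units


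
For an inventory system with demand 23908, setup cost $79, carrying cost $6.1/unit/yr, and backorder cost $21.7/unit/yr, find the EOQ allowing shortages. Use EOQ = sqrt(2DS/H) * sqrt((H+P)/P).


Formula: EOQ* = sqrt(2DS/H) * sqrt((H+P)/P)
Base EOQ = sqrt(2*23908*79/6.1) = 786.93 units
Correction = sqrt((6.1+21.7)/21.7) = 1.13186
EOQ* = 786.93 * 1.13186 = 890.7 units

890.7 units


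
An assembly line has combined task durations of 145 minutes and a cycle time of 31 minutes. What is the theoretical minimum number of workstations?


Formula: N_min = ceil(Sum of Task Times / Cycle Time)
N_min = ceil(145 min / 31 min) = ceil(4.6774)
N_min = 5 stations

5


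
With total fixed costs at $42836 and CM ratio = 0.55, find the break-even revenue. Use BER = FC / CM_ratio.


Formula: BER = Fixed Costs / Contribution Margin Ratio
BER = $42836 / 0.55
BER = $77883.64 (to the nearest cent)

$77883.64


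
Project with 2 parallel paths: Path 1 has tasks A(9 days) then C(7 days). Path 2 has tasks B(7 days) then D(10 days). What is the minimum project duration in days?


Path 1 = 9 + 7 = 16 days
Path 2 = 7 + 10 = 17 days
Duration = max(16, 17) = 17 days

17 days


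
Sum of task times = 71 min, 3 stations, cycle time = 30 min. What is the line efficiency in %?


Formula: Efficiency = Sum of Task Times / (N_stations * CT) * 100
Total station capacity = 3 stations * 30 min = 90 min
Efficiency = 71 / 90 * 100 = 78.9%

78.9%


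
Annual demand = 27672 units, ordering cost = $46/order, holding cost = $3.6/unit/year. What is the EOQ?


Formula: EOQ = sqrt(2 * D * S / H)
Numerator: 2 * 27672 * 46 = 2545824
2DS/H = 2545824 / 3.6 = 707173.3
EOQ = sqrt(707173.3) = 840.9 units

840.9 units


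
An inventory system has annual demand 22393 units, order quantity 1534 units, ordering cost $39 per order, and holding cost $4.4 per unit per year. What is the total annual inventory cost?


TC = 22393/1534 * 39 + 1534/2 * 4.4

$3944.11


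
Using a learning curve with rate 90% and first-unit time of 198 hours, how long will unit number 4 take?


Formula: T_n = T_1 * (learning_rate)^(log2(n)) where learning_rate = rate/100
Doublings = log2(4) = 2
T_n = 198 * 0.9^2
T_n = 198 * 0.81 = 160.4 hours

160.4 hours


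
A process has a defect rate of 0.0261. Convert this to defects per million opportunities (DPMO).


DPMO = defect_rate * 1000000 = 0.0261 * 1000000

26100


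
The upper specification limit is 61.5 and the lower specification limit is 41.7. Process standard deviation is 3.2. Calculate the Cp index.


Cp = (61.5 - 41.7) / (6 * 3.2)

1.03


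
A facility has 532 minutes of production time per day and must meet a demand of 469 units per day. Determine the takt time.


Formula: Takt Time = Available Production Time / Customer Demand
Takt = 532 min/day / 469 units/day
Takt = 1.13 min/unit

1.13 min/unit


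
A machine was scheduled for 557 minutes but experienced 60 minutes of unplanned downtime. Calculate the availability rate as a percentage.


Formula: Availability = (Planned Time - Downtime) / Planned Time * 100
Uptime = 557 - 60 = 497 min
Availability = 497 / 557 * 100 = 89.2%

89.2%


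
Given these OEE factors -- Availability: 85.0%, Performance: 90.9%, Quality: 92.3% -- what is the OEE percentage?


Formula: OEE = Availability * Performance * Quality / 10000
A * P = 85.0% * 90.9% / 100 = 77.27%
OEE = 77.27% * 92.3% / 100 = 71.3%

71.3%


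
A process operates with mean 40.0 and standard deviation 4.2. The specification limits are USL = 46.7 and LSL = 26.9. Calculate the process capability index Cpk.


Cpu = (46.7 - 40.0) / (3 * 4.2) = 0.53
Cpl = (40.0 - 26.9) / (3 * 4.2) = 1.04
Cpk = min(0.53, 1.04) = 0.53

0.53


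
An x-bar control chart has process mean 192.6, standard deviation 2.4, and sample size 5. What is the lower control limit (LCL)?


LCL = 192.6 - 3 * 2.4 / sqrt(5)

189.38


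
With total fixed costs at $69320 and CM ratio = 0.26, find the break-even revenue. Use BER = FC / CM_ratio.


Formula: BER = Fixed Costs / Contribution Margin Ratio
BER = $69320 / 0.26
BER = $266615.38 (to the nearest cent)

$266615.38


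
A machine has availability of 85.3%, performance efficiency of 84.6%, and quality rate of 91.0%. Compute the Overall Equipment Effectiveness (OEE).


Formula: OEE = Availability * Performance * Quality / 10000
A * P = 85.3% * 84.6% / 100 = 72.16%
OEE = 72.16% * 91.0% / 100 = 65.7%

65.7%


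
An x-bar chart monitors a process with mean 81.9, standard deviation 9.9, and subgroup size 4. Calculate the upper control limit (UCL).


UCL = 81.9 + 3 * 9.9 / sqrt(4)

96.75


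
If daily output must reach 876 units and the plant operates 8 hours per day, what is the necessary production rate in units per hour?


Formula: Production Rate = Daily Demand / Available Hours
Rate = 876 units/day / 8 hours/day
Rate = 109.5 units/hour

109.5 units/hour


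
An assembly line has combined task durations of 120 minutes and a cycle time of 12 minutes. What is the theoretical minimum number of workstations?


Formula: N_min = ceil(Sum of Task Times / Cycle Time)
N_min = ceil(120 min / 12 min) = ceil(10.0)
N_min = 10 stations

10


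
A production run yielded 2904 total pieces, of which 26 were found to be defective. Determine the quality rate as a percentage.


Formula: Quality Rate = Good Pieces / Total Pieces * 100
Good pieces = 2904 - 26 = 2878
QR = 2878 / 2904 * 100 = 99.1%

99.1%


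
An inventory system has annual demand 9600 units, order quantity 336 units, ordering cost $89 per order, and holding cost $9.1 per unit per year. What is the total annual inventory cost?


TC = 9600/336 * 89 + 336/2 * 9.1

$4071.66


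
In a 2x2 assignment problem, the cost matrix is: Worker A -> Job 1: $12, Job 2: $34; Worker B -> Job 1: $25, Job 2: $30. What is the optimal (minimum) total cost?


Option 1: A->1 + B->2 = $12 + $30 = $42
Option 2: A->2 + B->1 = $34 + $25 = $59
Min cost = min($42, $59) = $42

$42


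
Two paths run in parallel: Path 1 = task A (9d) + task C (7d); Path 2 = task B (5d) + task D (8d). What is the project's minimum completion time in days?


Path 1 = 9 + 7 = 16 days
Path 2 = 5 + 8 = 13 days
Duration = max(16, 13) = 16 days

16 days


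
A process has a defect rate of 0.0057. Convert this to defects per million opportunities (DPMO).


DPMO = defect_rate * 1000000 = 0.0057 * 1000000

5700


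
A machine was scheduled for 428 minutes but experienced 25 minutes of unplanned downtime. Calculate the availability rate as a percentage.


Formula: Availability = (Planned Time - Downtime) / Planned Time * 100
Uptime = 428 - 25 = 403 min
Availability = 403 / 428 * 100 = 94.2%

94.2%


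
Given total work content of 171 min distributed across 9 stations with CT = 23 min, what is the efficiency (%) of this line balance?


Formula: Efficiency = Sum of Task Times / (N_stations * CT) * 100
Total station capacity = 9 stations * 23 min = 207 min
Efficiency = 171 / 207 * 100 = 82.6%

82.6%


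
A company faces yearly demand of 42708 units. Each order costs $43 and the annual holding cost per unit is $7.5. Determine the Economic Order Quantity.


Formula: EOQ = sqrt(2 * D * S / H)
Numerator: 2 * 42708 * 43 = 3672888
2DS/H = 3672888 / 7.5 = 489718.4
EOQ = sqrt(489718.4) = 699.8 units

699.8 units


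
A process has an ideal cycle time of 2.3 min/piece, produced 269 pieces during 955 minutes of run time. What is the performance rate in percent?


Formula: Performance = (Ideal CT * Total Count) / Run Time * 100
Ideal output time = 2.3 * 269 = 618.7 min
Performance = 618.7 / 955 * 100 = 64.8%

64.8%


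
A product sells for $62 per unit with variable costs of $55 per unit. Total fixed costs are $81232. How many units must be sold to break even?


Formula: BEQ = Fixed Costs / (Price - Variable Cost)
Contribution margin = $62 - $55 = $7/unit
BEQ = ceil($81232 / $7/unit) = ceil(11604.57) = 11605 units

11605 units


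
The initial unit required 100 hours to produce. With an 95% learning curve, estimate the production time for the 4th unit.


Formula: T_n = T_1 * (learning_rate)^(log2(n)) where learning_rate = rate/100
Doublings = log2(4) = 2
T_n = 100 * 0.95^2
T_n = 100 * 0.9025 = 90.3 hours

90.3 hours


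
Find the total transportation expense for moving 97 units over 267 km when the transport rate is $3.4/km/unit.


TC = dist * cost * units = 267 * 3.4 * 97 = $88056.60

$88056.60


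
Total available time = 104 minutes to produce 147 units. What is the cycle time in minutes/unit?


Formula: CT = Available Time / Number of Units
CT = 104 min / 147 units
CT = 0.71 min/unit

0.71 min/unit


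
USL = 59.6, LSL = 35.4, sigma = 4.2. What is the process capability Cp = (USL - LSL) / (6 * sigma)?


Cp = (59.6 - 35.4) / (6 * 4.2)

0.96


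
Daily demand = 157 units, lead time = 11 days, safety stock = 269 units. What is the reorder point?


Formula: ROP = (Daily Demand * Lead Time) + Safety Stock
Demand during lead time = 157 * 11 = 1727 units
ROP = 1727 + 269 = 1996 units

1996 units


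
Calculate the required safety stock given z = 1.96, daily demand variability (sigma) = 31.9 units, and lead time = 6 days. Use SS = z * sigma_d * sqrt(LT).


Formula: SS = z * sigma_d * sqrt(LT)
sqrt(LT) = sqrt(6) = 2.4495
SS = 1.96 * 31.9 * 2.4495
SS = 153.2 units

153.2 units


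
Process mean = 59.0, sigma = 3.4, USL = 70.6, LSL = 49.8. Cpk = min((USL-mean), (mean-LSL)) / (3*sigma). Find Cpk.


Cpu = (70.6 - 59.0) / (3 * 3.4) = 1.14
Cpl = (59.0 - 49.8) / (3 * 3.4) = 0.9
Cpk = min(1.14, 0.9) = 0.9

0.9


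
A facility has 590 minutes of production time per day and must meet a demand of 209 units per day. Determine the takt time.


Formula: Takt Time = Available Production Time / Customer Demand
Takt = 590 min/day / 209 units/day
Takt = 2.82 min/unit

2.82 min/unit


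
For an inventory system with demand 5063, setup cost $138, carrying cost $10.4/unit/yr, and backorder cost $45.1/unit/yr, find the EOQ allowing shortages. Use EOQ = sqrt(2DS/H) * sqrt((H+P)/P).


Formula: EOQ* = sqrt(2DS/H) * sqrt((H+P)/P)
Base EOQ = sqrt(2*5063*138/10.4) = 366.56 units
Correction = sqrt((10.4+45.1)/45.1) = 1.10932
EOQ* = 366.56 * 1.10932 = 406.6 units

406.6 units


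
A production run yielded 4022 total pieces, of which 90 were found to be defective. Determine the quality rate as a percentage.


Formula: Quality Rate = Good Pieces / Total Pieces * 100
Good pieces = 4022 - 90 = 3932
QR = 3932 / 4022 * 100 = 97.8%

97.8%


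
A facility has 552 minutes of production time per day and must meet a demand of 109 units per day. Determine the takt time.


Formula: Takt Time = Available Production Time / Customer Demand
Takt = 552 min/day / 109 units/day
Takt = 5.06 min/unit

5.06 min/unit


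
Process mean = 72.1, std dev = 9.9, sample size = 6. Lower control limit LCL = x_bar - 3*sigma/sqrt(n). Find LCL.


LCL = 72.1 - 3 * 9.9 / sqrt(6)

59.98


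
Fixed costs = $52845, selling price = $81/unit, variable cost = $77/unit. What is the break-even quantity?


Formula: BEQ = Fixed Costs / (Price - Variable Cost)
Contribution margin = $81 - $77 = $4/unit
BEQ = ceil($52845 / $4/unit) = ceil(13211.25) = 13212 units

13212 units


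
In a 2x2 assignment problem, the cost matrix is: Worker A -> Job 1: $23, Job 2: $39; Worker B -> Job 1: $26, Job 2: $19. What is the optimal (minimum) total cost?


Option 1: A->1 + B->2 = $23 + $19 = $42
Option 2: A->2 + B->1 = $39 + $26 = $65
Min cost = min($42, $65) = $42

$42


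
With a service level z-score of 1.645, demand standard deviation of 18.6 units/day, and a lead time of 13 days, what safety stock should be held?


Formula: SS = z * sigma_d * sqrt(LT)
sqrt(LT) = sqrt(13) = 3.6056
SS = 1.645 * 18.6 * 3.6056
SS = 110.3 units

110.3 units


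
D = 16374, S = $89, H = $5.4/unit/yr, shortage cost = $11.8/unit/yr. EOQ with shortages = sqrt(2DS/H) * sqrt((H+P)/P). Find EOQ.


Formula: EOQ* = sqrt(2DS/H) * sqrt((H+P)/P)
Base EOQ = sqrt(2*16374*89/5.4) = 734.67 units
Correction = sqrt((5.4+11.8)/11.8) = 1.20732
EOQ* = 734.67 * 1.20732 = 887.0 units

887.0 units


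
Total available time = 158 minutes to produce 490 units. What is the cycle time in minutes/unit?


Formula: CT = Available Time / Number of Units
CT = 158 min / 490 units
CT = 0.32 min/unit

0.32 min/unit


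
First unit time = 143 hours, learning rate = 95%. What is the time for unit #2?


Formula: T_n = T_1 * (learning_rate)^(log2(n)) where learning_rate = rate/100
Doublings = log2(2) = 1
T_n = 143 * 0.95^1
T_n = 143 * 0.95 = 135.9 hours

135.9 hours


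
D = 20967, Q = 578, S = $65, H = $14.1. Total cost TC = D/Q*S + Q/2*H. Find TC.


TC = 20967/578 * 65 + 578/2 * 14.1

$6432.78


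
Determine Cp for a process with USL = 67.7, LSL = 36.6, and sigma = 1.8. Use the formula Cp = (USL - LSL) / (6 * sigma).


Cp = (67.7 - 36.6) / (6 * 1.8)

2.88


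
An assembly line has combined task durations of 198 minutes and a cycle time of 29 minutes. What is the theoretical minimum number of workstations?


Formula: N_min = ceil(Sum of Task Times / Cycle Time)
N_min = ceil(198 min / 29 min) = ceil(6.8276)
N_min = 7 stations

7


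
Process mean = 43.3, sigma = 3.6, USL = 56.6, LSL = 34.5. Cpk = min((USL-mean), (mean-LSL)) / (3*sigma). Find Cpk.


Cpu = (56.6 - 43.3) / (3 * 3.6) = 1.23
Cpl = (43.3 - 34.5) / (3 * 3.6) = 0.81
Cpk = min(1.23, 0.81) = 0.81

0.81


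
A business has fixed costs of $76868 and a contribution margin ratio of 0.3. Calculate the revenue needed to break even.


Formula: BER = Fixed Costs / Contribution Margin Ratio
BER = $76868 / 0.3
BER = $256226.67 (to the nearest cent)

$256226.67


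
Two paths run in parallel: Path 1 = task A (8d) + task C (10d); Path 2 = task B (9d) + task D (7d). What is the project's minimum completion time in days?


Path 1 = 8 + 10 = 18 days
Path 2 = 9 + 7 = 16 days
Duration = max(18, 16) = 18 days

18 days


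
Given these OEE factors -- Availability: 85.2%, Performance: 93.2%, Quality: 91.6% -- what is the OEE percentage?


Formula: OEE = Availability * Performance * Quality / 10000
A * P = 85.2% * 93.2% / 100 = 79.41%
OEE = 79.41% * 91.6% / 100 = 72.7%

72.7%


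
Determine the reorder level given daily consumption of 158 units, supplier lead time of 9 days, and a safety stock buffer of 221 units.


Formula: ROP = (Daily Demand * Lead Time) + Safety Stock
Demand during lead time = 158 * 9 = 1422 units
ROP = 1422 + 221 = 1643 units

1643 units


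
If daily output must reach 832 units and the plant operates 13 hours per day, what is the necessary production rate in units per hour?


Formula: Production Rate = Daily Demand / Available Hours
Rate = 832 units/day / 13 hours/day
Rate = 64.0 units/hour

64.0 units/hour


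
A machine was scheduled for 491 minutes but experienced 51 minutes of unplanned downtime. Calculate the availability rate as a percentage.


Formula: Availability = (Planned Time - Downtime) / Planned Time * 100
Uptime = 491 - 51 = 440 min
Availability = 440 / 491 * 100 = 89.6%

89.6%


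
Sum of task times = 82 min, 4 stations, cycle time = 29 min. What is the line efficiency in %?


Formula: Efficiency = Sum of Task Times / (N_stations * CT) * 100
Total station capacity = 4 stations * 29 min = 116 min
Efficiency = 82 / 116 * 100 = 70.7%

70.7%


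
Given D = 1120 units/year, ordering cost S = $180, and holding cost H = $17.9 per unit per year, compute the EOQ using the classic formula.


Formula: EOQ = sqrt(2 * D * S / H)
Numerator: 2 * 1120 * 180 = 403200
2DS/H = 403200 / 17.9 = 22525.1
EOQ = sqrt(22525.1) = 150.1 units

150.1 units


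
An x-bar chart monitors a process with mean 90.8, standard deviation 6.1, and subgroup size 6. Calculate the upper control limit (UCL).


UCL = 90.8 + 3 * 6.1 / sqrt(6)

98.27


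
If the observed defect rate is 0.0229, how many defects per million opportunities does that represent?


DPMO = defect_rate * 1000000 = 0.0229 * 1000000

22900


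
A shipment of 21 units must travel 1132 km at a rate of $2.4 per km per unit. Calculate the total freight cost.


TC = dist * cost * units = 1132 * 2.4 * 21 = $57052.80

$57052.80


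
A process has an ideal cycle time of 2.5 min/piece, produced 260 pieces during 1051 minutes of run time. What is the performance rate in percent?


Formula: Performance = (Ideal CT * Total Count) / Run Time * 100
Ideal output time = 2.5 * 260 = 650.0 min
Performance = 650.0 / 1051 * 100 = 61.8%

61.8%


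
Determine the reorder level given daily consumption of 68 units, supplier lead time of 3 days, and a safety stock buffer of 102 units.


Formula: ROP = (Daily Demand * Lead Time) + Safety Stock
Demand during lead time = 68 * 3 = 204 units
ROP = 204 + 102 = 306 units

306 units


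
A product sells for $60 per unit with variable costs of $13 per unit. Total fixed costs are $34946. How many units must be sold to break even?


Formula: BEQ = Fixed Costs / (Price - Variable Cost)
Contribution margin = $60 - $13 = $47/unit
BEQ = ceil($34946 / $47/unit) = ceil(743.53) = 744 units

744 units


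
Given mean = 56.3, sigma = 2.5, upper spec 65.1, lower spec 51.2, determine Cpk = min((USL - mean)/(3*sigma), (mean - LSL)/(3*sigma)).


Cpu = (65.1 - 56.3) / (3 * 2.5) = 1.17
Cpl = (56.3 - 51.2) / (3 * 2.5) = 0.68
Cpk = min(1.17, 0.68) = 0.68

0.68


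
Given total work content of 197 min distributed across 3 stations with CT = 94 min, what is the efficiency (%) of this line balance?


Formula: Efficiency = Sum of Task Times / (N_stations * CT) * 100
Total station capacity = 3 stations * 94 min = 282 min
Efficiency = 197 / 282 * 100 = 69.9%

69.9%


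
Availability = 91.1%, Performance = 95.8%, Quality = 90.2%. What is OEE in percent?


Formula: OEE = Availability * Performance * Quality / 10000
A * P = 91.1% * 95.8% / 100 = 87.27%
OEE = 87.27% * 90.2% / 100 = 78.7%

78.7%


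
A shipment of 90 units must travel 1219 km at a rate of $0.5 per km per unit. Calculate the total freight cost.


TC = dist * cost * units = 1219 * 0.5 * 90 = $54855.00

$54855.00


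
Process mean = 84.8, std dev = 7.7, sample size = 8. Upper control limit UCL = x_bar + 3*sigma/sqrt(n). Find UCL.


UCL = 84.8 + 3 * 7.7 / sqrt(8)

92.97


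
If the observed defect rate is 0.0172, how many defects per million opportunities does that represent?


DPMO = defect_rate * 1000000 = 0.0172 * 1000000

17200


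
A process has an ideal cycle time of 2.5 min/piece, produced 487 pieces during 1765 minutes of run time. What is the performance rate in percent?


Formula: Performance = (Ideal CT * Total Count) / Run Time * 100
Ideal output time = 2.5 * 487 = 1217.5 min
Performance = 1217.5 / 1765 * 100 = 69.0%

69.0%


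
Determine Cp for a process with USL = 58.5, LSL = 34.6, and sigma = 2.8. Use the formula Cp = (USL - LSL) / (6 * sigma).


Cp = (58.5 - 34.6) / (6 * 2.8)

1.42


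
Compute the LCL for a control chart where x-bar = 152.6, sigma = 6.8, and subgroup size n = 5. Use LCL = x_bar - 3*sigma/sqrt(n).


LCL = 152.6 - 3 * 6.8 / sqrt(5)

143.48


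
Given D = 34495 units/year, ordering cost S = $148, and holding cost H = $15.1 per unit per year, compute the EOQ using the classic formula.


Formula: EOQ = sqrt(2 * D * S / H)
Numerator: 2 * 34495 * 148 = 10210520
2DS/H = 10210520 / 15.1 = 676193.4
EOQ = sqrt(676193.4) = 822.3 units

822.3 units


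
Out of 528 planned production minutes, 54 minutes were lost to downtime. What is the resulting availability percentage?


Formula: Availability = (Planned Time - Downtime) / Planned Time * 100
Uptime = 528 - 54 = 474 min
Availability = 474 / 528 * 100 = 89.8%

89.8%


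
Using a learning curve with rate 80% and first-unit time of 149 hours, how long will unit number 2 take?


Formula: T_n = T_1 * (learning_rate)^(log2(n)) where learning_rate = rate/100
Doublings = log2(2) = 1
T_n = 149 * 0.8^1
T_n = 149 * 0.8 = 119.2 hours

119.2 hours


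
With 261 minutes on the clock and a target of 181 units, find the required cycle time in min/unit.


Formula: CT = Available Time / Number of Units
CT = 261 min / 181 units
CT = 1.44 min/unit

1.44 min/unit


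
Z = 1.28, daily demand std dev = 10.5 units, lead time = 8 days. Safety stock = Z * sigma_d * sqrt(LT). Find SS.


Formula: SS = z * sigma_d * sqrt(LT)
sqrt(LT) = sqrt(8) = 2.8284
SS = 1.28 * 10.5 * 2.8284
SS = 38.0 units

38.0 units


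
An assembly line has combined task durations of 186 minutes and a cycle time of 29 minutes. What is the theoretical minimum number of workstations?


Formula: N_min = ceil(Sum of Task Times / Cycle Time)
N_min = ceil(186 min / 29 min) = ceil(6.4138)
N_min = 7 stations

7


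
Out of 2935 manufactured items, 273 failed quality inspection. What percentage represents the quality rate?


Formula: Quality Rate = Good Pieces / Total Pieces * 100
Good pieces = 2935 - 273 = 2662
QR = 2662 / 2935 * 100 = 90.7%

90.7%


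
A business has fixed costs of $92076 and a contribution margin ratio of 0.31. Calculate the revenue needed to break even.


Formula: BER = Fixed Costs / Contribution Margin Ratio
BER = $92076 / 0.31
BER = $297019.35 (to the nearest cent)

$297019.35


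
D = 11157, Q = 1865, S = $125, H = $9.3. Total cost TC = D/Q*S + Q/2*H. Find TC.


TC = 11157/1865 * 125 + 1865/2 * 9.3

$9420.04


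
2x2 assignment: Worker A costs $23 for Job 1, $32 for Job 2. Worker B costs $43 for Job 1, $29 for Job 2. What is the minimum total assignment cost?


Option 1: A->1 + B->2 = $23 + $29 = $52
Option 2: A->2 + B->1 = $32 + $43 = $75
Min cost = min($52, $75) = $52

$52


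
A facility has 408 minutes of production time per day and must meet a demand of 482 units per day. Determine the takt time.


Formula: Takt Time = Available Production Time / Customer Demand
Takt = 408 min/day / 482 units/day
Takt = 0.85 min/unit

0.85 min/unit


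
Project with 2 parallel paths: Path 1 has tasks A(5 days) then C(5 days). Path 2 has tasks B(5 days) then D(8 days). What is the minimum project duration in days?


Path 1 = 5 + 5 = 10 days
Path 2 = 5 + 8 = 13 days
Duration = max(10, 13) = 13 days

13 days


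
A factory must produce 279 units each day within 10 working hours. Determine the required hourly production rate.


Formula: Production Rate = Daily Demand / Available Hours
Rate = 279 units/day / 10 hours/day
Rate = 27.9 units/hour

27.9 units/hour


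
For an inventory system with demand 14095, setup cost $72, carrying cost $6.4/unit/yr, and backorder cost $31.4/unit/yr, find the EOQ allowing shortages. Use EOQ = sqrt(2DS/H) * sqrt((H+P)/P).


Formula: EOQ* = sqrt(2DS/H) * sqrt((H+P)/P)
Base EOQ = sqrt(2*14095*72/6.4) = 563.15 units
Correction = sqrt((6.4+31.4)/31.4) = 1.09719
EOQ* = 563.15 * 1.09719 = 617.9 units

617.9 units


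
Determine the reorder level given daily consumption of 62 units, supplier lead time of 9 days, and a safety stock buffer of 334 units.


Formula: ROP = (Daily Demand * Lead Time) + Safety Stock
Demand during lead time = 62 * 9 = 558 units
ROP = 558 + 334 = 892 units

892 units


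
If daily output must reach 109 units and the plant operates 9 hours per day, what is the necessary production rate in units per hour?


Formula: Production Rate = Daily Demand / Available Hours
Rate = 109 units/day / 9 hours/day
Rate = 12.1 units/hour

12.1 units/hour


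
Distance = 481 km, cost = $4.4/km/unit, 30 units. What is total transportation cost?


TC = dist * cost * units = 481 * 4.4 * 30 = $63492.00

$63492.00


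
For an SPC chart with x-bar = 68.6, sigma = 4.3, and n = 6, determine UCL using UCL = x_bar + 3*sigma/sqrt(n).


UCL = 68.6 + 3 * 4.3 / sqrt(6)

73.87


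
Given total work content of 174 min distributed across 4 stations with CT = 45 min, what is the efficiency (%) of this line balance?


Formula: Efficiency = Sum of Task Times / (N_stations * CT) * 100
Total station capacity = 4 stations * 45 min = 180 min
Efficiency = 174 / 180 * 100 = 96.7%

96.7%


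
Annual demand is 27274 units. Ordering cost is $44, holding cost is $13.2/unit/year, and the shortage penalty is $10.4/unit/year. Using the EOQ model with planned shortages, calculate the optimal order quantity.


Formula: EOQ* = sqrt(2DS/H) * sqrt((H+P)/P)
Base EOQ = sqrt(2*27274*44/13.2) = 426.41 units
Correction = sqrt((13.2+10.4)/10.4) = 1.5064
EOQ* = 426.41 * 1.5064 = 642.3 units

642.3 units


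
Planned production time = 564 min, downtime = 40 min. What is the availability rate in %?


Formula: Availability = (Planned Time - Downtime) / Planned Time * 100
Uptime = 564 - 40 = 524 min
Availability = 524 / 564 * 100 = 92.9%

92.9%


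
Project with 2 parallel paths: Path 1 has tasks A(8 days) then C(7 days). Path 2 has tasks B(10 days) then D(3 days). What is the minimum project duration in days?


Path 1 = 8 + 7 = 15 days
Path 2 = 10 + 3 = 13 days
Duration = max(15, 13) = 15 days

15 days


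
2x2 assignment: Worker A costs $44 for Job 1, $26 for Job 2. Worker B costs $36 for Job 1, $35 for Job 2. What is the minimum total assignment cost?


Option 1: A->1 + B->2 = $44 + $35 = $79
Option 2: A->2 + B->1 = $26 + $36 = $62
Min cost = min($79, $62) = $62

$62


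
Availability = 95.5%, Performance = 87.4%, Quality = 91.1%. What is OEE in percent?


Formula: OEE = Availability * Performance * Quality / 10000
A * P = 95.5% * 87.4% / 100 = 83.47%
OEE = 83.47% * 91.1% / 100 = 76.0%

76.0%


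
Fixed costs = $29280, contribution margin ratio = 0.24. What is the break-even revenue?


Formula: BER = Fixed Costs / Contribution Margin Ratio
BER = $29280 / 0.24
BER = $122000.00 (to the nearest cent)

$122000.00


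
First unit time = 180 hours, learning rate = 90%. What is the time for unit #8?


Formula: T_n = T_1 * (learning_rate)^(log2(n)) where learning_rate = rate/100
Doublings = log2(8) = 3
T_n = 180 * 0.9^3
T_n = 180 * 0.729 = 131.2 hours

131.2 hours


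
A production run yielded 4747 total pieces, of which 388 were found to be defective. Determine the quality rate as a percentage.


Formula: Quality Rate = Good Pieces / Total Pieces * 100
Good pieces = 4747 - 388 = 4359
QR = 4359 / 4747 * 100 = 91.8%

91.8%


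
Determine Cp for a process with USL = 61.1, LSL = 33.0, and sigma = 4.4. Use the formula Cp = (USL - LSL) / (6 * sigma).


Cp = (61.1 - 33.0) / (6 * 4.4)

1.06


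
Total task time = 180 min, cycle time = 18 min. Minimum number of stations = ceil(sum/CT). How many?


Formula: N_min = ceil(Sum of Task Times / Cycle Time)
N_min = ceil(180 min / 18 min) = ceil(10.0)
N_min = 10 stations

10


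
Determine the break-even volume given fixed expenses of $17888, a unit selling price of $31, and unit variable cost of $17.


Formula: BEQ = Fixed Costs / (Price - Variable Cost)
Contribution margin = $31 - $17 = $14/unit
BEQ = ceil($17888 / $14/unit) = ceil(1277.71) = 1278 units

1278 units


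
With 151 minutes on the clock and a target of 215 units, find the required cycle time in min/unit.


Formula: CT = Available Time / Number of Units
CT = 151 min / 215 units
CT = 0.7 min/unit

0.7 min/unit


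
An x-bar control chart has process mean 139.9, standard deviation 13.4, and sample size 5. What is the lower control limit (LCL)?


LCL = 139.9 - 3 * 13.4 / sqrt(5)

121.92


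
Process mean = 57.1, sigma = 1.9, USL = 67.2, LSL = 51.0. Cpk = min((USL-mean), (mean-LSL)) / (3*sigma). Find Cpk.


Cpu = (67.2 - 57.1) / (3 * 1.9) = 1.77
Cpl = (57.1 - 51.0) / (3 * 1.9) = 1.07
Cpk = min(1.77, 1.07) = 1.07

1.07


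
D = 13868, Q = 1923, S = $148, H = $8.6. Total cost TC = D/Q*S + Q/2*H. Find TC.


TC = 13868/1923 * 148 + 1923/2 * 8.6

$9336.22


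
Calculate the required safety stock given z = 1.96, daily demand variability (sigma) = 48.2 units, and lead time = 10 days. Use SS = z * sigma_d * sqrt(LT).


Formula: SS = z * sigma_d * sqrt(LT)
sqrt(LT) = sqrt(10) = 3.1623
SS = 1.96 * 48.2 * 3.1623
SS = 298.7 units

298.7 units


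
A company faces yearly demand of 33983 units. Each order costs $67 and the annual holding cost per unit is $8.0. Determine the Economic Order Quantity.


Formula: EOQ = sqrt(2 * D * S / H)
Numerator: 2 * 33983 * 67 = 4553722
2DS/H = 4553722 / 8.0 = 569215.3
EOQ = sqrt(569215.3) = 754.5 units

754.5 units


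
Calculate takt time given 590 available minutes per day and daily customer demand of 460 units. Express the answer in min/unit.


Formula: Takt Time = Available Production Time / Customer Demand
Takt = 590 min/day / 460 units/day
Takt = 1.28 min/unit

1.28 min/unit


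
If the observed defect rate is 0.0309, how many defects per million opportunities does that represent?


DPMO = defect_rate * 1000000 = 0.0309 * 1000000

30900


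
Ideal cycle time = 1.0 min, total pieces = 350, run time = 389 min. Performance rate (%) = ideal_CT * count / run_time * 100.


Formula: Performance = (Ideal CT * Total Count) / Run Time * 100
Ideal output time = 1.0 * 350 = 350.0 min
Performance = 350.0 / 389 * 100 = 90.0%

90.0%


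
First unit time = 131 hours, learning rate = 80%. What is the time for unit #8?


Formula: T_n = T_1 * (learning_rate)^(log2(n)) where learning_rate = rate/100
Doublings = log2(8) = 3
T_n = 131 * 0.8^3
T_n = 131 * 0.512 = 67.1 hours

67.1 hours


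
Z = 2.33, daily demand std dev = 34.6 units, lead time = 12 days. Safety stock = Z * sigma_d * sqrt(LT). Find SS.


Formula: SS = z * sigma_d * sqrt(LT)
sqrt(LT) = sqrt(12) = 3.4641
SS = 2.33 * 34.6 * 3.4641
SS = 279.3 units

279.3 units


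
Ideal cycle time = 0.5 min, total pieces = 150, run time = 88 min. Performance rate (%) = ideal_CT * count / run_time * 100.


Formula: Performance = (Ideal CT * Total Count) / Run Time * 100
Ideal output time = 0.5 * 150 = 75.0 min
Performance = 75.0 / 88 * 100 = 85.2%

85.2%


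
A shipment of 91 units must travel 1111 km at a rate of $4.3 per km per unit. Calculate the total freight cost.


TC = dist * cost * units = 1111 * 4.3 * 91 = $434734.30

$434734.30


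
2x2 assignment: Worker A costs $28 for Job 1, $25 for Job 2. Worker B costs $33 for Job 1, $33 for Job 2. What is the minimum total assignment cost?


Option 1: A->1 + B->2 = $28 + $33 = $61
Option 2: A->2 + B->1 = $25 + $33 = $58
Min cost = min($61, $58) = $58

$58


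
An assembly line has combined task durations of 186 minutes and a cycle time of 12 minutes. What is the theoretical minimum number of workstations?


Formula: N_min = ceil(Sum of Task Times / Cycle Time)
N_min = ceil(186 min / 12 min) = ceil(15.5)
N_min = 16 stations

16


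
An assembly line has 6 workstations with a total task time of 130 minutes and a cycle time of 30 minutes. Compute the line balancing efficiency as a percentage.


Formula: Efficiency = Sum of Task Times / (N_stations * CT) * 100
Total station capacity = 6 stations * 30 min = 180 min
Efficiency = 130 / 180 * 100 = 72.2%

72.2%


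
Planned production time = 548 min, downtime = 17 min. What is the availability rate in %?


Formula: Availability = (Planned Time - Downtime) / Planned Time * 100
Uptime = 548 - 17 = 531 min
Availability = 531 / 548 * 100 = 96.9%

96.9%


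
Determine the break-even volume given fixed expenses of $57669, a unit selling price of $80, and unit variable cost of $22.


Formula: BEQ = Fixed Costs / (Price - Variable Cost)
Contribution margin = $80 - $22 = $58/unit
BEQ = ceil($57669 / $58/unit) = ceil(994.29) = 995 units

995 units


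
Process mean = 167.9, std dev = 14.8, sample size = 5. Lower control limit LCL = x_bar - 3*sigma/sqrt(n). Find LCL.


LCL = 167.9 - 3 * 14.8 / sqrt(5)

148.04


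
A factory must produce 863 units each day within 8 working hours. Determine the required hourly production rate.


Formula: Production Rate = Daily Demand / Available Hours
Rate = 863 units/day / 8 hours/day
Rate = 107.9 units/hour

107.9 units/hour


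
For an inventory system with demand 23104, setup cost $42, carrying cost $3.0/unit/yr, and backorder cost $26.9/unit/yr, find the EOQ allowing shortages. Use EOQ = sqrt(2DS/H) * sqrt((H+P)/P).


Formula: EOQ* = sqrt(2DS/H) * sqrt((H+P)/P)
Base EOQ = sqrt(2*23104*42/3.0) = 804.31 units
Correction = sqrt((3.0+26.9)/26.9) = 1.05429
EOQ* = 804.31 * 1.05429 = 848.0 units

848.0 units


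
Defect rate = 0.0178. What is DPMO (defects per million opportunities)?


DPMO = defect_rate * 1000000 = 0.0178 * 1000000

17800


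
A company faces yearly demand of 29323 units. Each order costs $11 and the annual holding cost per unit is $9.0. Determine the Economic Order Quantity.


Formula: EOQ = sqrt(2 * D * S / H)
Numerator: 2 * 29323 * 11 = 645106
2DS/H = 645106 / 9.0 = 71678.4
EOQ = sqrt(71678.4) = 267.7 units

267.7 units


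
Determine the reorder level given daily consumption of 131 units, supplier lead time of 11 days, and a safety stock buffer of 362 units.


Formula: ROP = (Daily Demand * Lead Time) + Safety Stock
Demand during lead time = 131 * 11 = 1441 units
ROP = 1441 + 362 = 1803 units

1803 units


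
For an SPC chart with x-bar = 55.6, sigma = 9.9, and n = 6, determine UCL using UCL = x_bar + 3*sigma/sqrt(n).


UCL = 55.6 + 3 * 9.9 / sqrt(6)

67.72


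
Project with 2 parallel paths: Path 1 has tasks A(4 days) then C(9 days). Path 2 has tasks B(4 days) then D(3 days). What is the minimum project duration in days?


Path 1 = 4 + 9 = 13 days
Path 2 = 4 + 3 = 7 days
Duration = max(13, 7) = 13 days

13 days


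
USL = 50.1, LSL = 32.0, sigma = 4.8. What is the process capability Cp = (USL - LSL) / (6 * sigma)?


Cp = (50.1 - 32.0) / (6 * 4.8)

0.63


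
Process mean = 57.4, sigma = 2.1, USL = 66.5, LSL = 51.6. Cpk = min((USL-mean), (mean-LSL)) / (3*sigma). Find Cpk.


Cpu = (66.5 - 57.4) / (3 * 2.1) = 1.44
Cpl = (57.4 - 51.6) / (3 * 2.1) = 0.92
Cpk = min(1.44, 0.92) = 0.92

0.92


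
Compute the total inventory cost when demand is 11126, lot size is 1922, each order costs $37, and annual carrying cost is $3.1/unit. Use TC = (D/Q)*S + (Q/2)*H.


TC = 11126/1922 * 37 + 1922/2 * 3.1

$3193.28


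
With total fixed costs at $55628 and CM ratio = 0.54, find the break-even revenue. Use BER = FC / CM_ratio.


Formula: BER = Fixed Costs / Contribution Margin Ratio
BER = $55628 / 0.54
BER = $103014.81 (to the nearest cent)

$103014.81


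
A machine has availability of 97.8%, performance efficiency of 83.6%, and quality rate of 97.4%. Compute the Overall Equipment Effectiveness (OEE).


Formula: OEE = Availability * Performance * Quality / 10000
A * P = 97.8% * 83.6% / 100 = 81.76%
OEE = 81.76% * 97.4% / 100 = 79.6%

79.6%


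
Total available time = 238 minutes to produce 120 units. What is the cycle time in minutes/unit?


Formula: CT = Available Time / Number of Units
CT = 238 min / 120 units
CT = 1.98 min/unit

1.98 min/unit


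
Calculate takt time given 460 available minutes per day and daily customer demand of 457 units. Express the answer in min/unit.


Formula: Takt Time = Available Production Time / Customer Demand
Takt = 460 min/day / 457 units/day
Takt = 1.01 min/unit

1.01 min/unit


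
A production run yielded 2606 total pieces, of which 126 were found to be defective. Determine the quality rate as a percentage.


Formula: Quality Rate = Good Pieces / Total Pieces * 100
Good pieces = 2606 - 126 = 2480
QR = 2480 / 2606 * 100 = 95.2%

95.2%


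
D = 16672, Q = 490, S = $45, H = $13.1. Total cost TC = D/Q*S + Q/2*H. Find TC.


TC = 16672/490 * 45 + 490/2 * 13.1

$4740.60


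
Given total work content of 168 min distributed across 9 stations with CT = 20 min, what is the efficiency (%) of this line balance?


Formula: Efficiency = Sum of Task Times / (N_stations * CT) * 100
Total station capacity = 9 stations * 20 min = 180 min
Efficiency = 168 / 180 * 100 = 93.3%

93.3%


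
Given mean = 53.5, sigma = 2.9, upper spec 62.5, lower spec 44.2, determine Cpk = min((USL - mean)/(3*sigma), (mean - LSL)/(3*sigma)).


Cpu = (62.5 - 53.5) / (3 * 2.9) = 1.03
Cpl = (53.5 - 44.2) / (3 * 2.9) = 1.07
Cpk = min(1.03, 1.07) = 1.03

1.03


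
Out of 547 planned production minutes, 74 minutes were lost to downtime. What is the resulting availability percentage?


Formula: Availability = (Planned Time - Downtime) / Planned Time * 100
Uptime = 547 - 74 = 473 min
Availability = 473 / 547 * 100 = 86.5%

86.5%


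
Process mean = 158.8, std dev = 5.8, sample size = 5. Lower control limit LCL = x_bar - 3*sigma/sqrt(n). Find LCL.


LCL = 158.8 - 3 * 5.8 / sqrt(5)

151.02
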